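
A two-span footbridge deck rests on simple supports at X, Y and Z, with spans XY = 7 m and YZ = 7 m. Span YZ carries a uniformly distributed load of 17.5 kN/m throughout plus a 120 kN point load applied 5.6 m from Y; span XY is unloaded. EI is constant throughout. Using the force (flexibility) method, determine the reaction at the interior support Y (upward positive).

R_Y = 112.1 kN

Take M_Y as the redundant. Released structure: two simple spans XY and YZ with a hinge at Y.
Discontinuity in slope at Y on the released structure — sum the simple-span end rotations:
  span YZ: UDL 17.5: wL³/(24EI) = 250.1/EI
  span YZ: point load 120 at a = 5.6: Pab(L + b)/(6LEI) = 188.2/EI
  relative rotation θ_0 = (0 + 438.3)/EI = 438.3/EI
A unit hogging moment at Y produces rotation L₁/(3EI) + L₂/(3EI) = 4.667/EI.
Slope continuity at Y: θ_0 = M_Y·4.667/EI, so M_Y = 438.3/4.667 = 93.91 kN·m (hogging).
Span XY, ΣM about X with M_Y applied at Y: R_Y^{XY}·7 = 0 + 93.91, so R_Y^{XY} = 13.42 kN and R_X = 0 − 13.42 = -13.42 kN.
Span YZ, ΣM about Z: R_Y^{YZ}·7 = 596.8 + 93.91, so R_Y^{YZ} = 98.67 kN and R_Z = 242.5 − 98.67 = 143.8 kN.
R_Y = 13.42 + 98.67 = 112.1 kN.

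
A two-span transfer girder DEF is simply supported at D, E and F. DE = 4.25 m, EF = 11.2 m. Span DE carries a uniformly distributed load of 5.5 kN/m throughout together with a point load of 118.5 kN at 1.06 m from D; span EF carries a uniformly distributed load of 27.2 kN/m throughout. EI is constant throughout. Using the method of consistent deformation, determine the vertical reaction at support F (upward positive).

Take M_E as the redundant. Released structure: two simple spans DE and EF with a hinge at E.
Discontinuity in slope at E on the released structure — sum the simple-span end rotations:
  span DE: UDL 5.5: wL³/(24EI) = 17.59/EI
  span DE: point load 118.5 at a = 1.06: Pab(L + a)/(6LEI) = 83.44/EI
  span EF: UDL 27.2: wL³/(24EI) = 1592/EI
  relative rotation θ_0 = (101 + 1592)/EI = 1693/EI
A unit hogging moment at E produces rotation L₁/(3EI) + L₂/(3EI) = 5.15/EI.
Slope continuity at E: θ_0 = M_E·5.15/EI, so M_E = 1693/5.15 = 328.8 kN·m (hogging).
Span EF, ΣM about F: R_E^{EF}·11.2 = 1706 + 328.8, so R_E^{EF} = 181.7 kN and R_F = 304.6 − 181.7 = 123 kN.

R_F = 123 kN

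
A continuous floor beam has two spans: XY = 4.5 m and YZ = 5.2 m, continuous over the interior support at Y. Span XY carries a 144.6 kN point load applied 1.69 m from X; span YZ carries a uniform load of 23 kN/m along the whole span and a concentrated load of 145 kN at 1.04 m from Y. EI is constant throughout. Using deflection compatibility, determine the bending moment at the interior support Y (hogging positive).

Take M_Y as the redundant. Released structure: two simple spans XY and YZ with a hinge at Y.
End slopes at the hinge Y, treating each span as simply supported:
  span XY: point load 144.6 at a = 1.69: Pab(L + a)/(6LEI) = 157.4/EI
  span YZ: UDL 23: wL³/(24EI) = 134.7/EI
  span YZ: point load 145 at a = 1.04: Pab(L + b)/(6LEI) = 188.2/EI
  relative rotation θ_0 = (157.4 + 322.9)/EI = 480.4/EI
A unit hogging moment at Y produces rotation L₁/(3EI) + L₂/(3EI) = 3.233/EI.
Compatibility: M_Y·(L₁+L₂)/(3EI) = θ_0, giving M_Y = 148.6 kN·m (hogging).

M_Y = 148.6 kN·m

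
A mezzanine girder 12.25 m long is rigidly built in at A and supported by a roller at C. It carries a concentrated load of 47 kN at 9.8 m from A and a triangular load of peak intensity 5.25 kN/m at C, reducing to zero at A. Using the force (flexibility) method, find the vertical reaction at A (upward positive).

R_A = 28.38 kN

Release the roller at C. Primary structure: cantilever fixed at A.
Downward deflection at the released point C due to the loads:
  point load 47 at a = 9.8: Pa²(3L − a)/(6EI) = 20275/EI
  triangular load, peak 5.25 at the free end: 11w₀L⁴/(120EI) = 10837/EI
  δ_0 = 31112/EI
Tip deflection under a unit load at C: L³/(3EI) = 612.8/EI.
Compatibility at C: δ_0 − R_C·δ_{CC} = 0, so R_C = 31112/612.8 = 50.77 kN.
Vertical equilibrium: R_A = ΣP − R_C = 79.16 − 50.77 = 28.38 kN.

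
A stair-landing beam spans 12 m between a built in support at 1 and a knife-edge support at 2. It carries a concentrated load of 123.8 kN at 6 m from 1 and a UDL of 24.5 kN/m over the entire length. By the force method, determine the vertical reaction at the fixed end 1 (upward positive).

Choose R_2 as the redundant. The primary structure is the cantilever fixed at 1.
Primary-structure tip deflection at 2 by superposition:
  point load 123.8 at a = 6: Pa²(3L − a)/(6EI) = 22284/EI
  UDL 24.5: wL⁴/(8EI) = 63504/EI
  δ_0 = 85788/EI
Tip deflection under a unit load at 2: L³/(3EI) = 576/EI.
Compatibility at 2: δ_0 − R_2·δ_{22} = 0, so R_2 = 85788/576 = 148.9 kN.
Vertical equilibrium: R_1 = ΣP − R_2 = 417.8 − 148.9 = 268.9 kN.

R_1 = 268.9 kN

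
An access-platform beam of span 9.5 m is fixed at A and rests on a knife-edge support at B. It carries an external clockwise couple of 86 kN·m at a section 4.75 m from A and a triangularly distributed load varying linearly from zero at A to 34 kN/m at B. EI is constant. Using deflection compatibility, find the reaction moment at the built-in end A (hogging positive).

M_A = 168.2 kN·m

Remove the prop at B; the released (primary) structure is a cantilever built in at A.
Deflection at B on the released cantilever, summing each load's contribution:
  clockwise couple 86 at a = 4.75: M₀a(2L − a)/(2EI) = 2911/EI
  triangular load, peak 34 at the free end: 11w₀L⁴/(120EI) = 25385/EI
  δ_0 = 28296/EI
Tip deflection under a unit load at B: L³/(3EI) = 285.8/EI.
Compatibility at B: δ_0 − R_B·δ_{BB} = 0, so R_B = 28296/285.8 = 99.01 kN.
Moment equilibrium about A: M_A = Σ(load moments about A) − R_B·L = 1109 − 99.01×9.5 = 168.2 kN·m.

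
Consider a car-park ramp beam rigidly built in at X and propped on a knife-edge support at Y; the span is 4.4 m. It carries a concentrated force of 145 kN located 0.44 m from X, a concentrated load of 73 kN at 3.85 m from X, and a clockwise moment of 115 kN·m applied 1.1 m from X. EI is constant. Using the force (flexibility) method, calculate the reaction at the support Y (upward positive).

R_Y = 78.64 kN

Remove the prop at Y; the released (primary) structure is a cantilever built in at X.
Primary-structure tip deflection at Y by superposition:
  point load 145 at a = 0.44: Pa²(3L − a)/(6EI) = 59.7/EI
  point load 73 at a = 3.85: Pa²(3L − a)/(6EI) = 1686/EI
  clockwise couple 115 at a = 1.1: M₀a(2L − a)/(2EI) = 487/EI
  δ_0 = 2233/EI
Flexibility coefficient — unit upward force at Y: δ_{YY} = L³/(3EI) = 28.39/EI.
The prop prevents deflection at Y: R_Y = δ_0/δ_{YY} = 2233/28.39 = 78.64 kN.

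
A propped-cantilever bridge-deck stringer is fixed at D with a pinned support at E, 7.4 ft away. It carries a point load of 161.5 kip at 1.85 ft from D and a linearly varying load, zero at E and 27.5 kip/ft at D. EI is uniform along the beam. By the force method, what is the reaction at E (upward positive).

R_E = 34.23 kip

Take the reaction at E as the redundant and release it; the primary structure is a cantilever fixed at D.
Primary-structure tip deflection at E by superposition:
  point load 161.5 at a = 1.85: Pa²(3L − a)/(6EI) = 1875/EI
  triangular load, peak 27.5 at the fixed end: w₀L⁴/(30EI) = 2749/EI
  δ_0 = 4623/EI
Flexibility coefficient — unit upward force at E: δ_{EE} = L³/(3EI) = 135.1/EI.
The prop prevents deflection at E: R_E = δ_0/δ_{EE} = 4623/135.1 = 34.23 kip.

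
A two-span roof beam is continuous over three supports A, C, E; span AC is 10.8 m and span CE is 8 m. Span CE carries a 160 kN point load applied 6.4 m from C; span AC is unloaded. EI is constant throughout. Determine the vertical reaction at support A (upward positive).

Release continuity at C by inserting a hinge; the redundant is the internal moment M_C. The primary structure is two simply-supported spans AC and CE.
End slopes at the hinge C, treating each span as simply supported:
  span CE: point load 160 at a = 6.4: Pab(L + b)/(6LEI) = 327.7/EI
  relative rotation θ_0 = (0 + 327.7)/EI = 327.7/EI
A unit hogging moment at C produces rotation L₁/(3EI) + L₂/(3EI) = 6.267/EI.
Slope continuity at C: θ_0 = M_C·6.267/EI, so M_C = 327.7/6.267 = 52.29 kN·m (hogging).
Span AC, ΣM about A with M_C applied at C: R_C^{AC}·10.8 = 0 + 52.29, so R_C^{AC} = 4.842 kN and R_A = 0 − 4.842 = -4.842 kN.

R_A = -4.842 kN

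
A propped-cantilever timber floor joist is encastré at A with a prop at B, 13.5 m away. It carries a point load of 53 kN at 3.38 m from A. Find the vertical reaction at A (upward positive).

Choose R_B as the redundant. The primary structure is the cantilever fixed at A.
Free-end deflection of the primary structure under the applied loading (downward +):
  point load 53 at a = 3.38: Pa²(3L − a)/(6EI) = 3746/EI
Flexibility coefficient — unit upward force at B: δ_{BB} = L³/(3EI) = 820.1/EI.
The prop prevents deflection at B: R_B = δ_0/δ_{BB} = 3746/820.1 = 4.568 kN.
Vertical equilibrium: R_A = ΣP − R_B = 53 − 4.568 = 48.43 kN.

R_A = 48.43 kN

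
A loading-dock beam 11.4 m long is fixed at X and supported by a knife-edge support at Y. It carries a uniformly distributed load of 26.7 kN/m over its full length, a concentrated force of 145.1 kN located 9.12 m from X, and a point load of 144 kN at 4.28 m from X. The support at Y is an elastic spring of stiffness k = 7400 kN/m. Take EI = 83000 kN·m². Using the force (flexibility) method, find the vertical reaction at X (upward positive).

R_X = 355.9 kN

Choose R_Y as the redundant. The primary structure is the cantilever fixed at X.
Primary-structure tip deflection at Y by superposition:
  UDL 26.7: wL⁴/(8EI) = 56369/EI
  point load 145.1 at a = 9.12: Pa²(3L − a)/(6EI) = 50447/EI
  point load 144 at a = 4.28: Pa²(3L − a)/(6EI) = 13154/EI
  δ_0 = 119970/EI
Flexibility coefficient — unit upward force at Y: δ_{YY} = L³/(3EI) = 493.8/EI.
With EI = 83000 kN·m²: δ_0 = 1.4454 m and δ_{YY} = 0.00595 m/kN.
Compatibility — the spring shortens by R_Y/k under the reaction it provides: δ_0 − R_Y·δ_{YY} = R_Y/k. With 1/k = 0.000135 m/kN, R_Y = δ_0 / (δ_{YY} + 1/k) = 1.4454 / (0.00595 + 0.000135) = 237.5 kN.
Vertical equilibrium: R_X = ΣP − R_Y = 593.5 − 237.5 = 355.9 kN.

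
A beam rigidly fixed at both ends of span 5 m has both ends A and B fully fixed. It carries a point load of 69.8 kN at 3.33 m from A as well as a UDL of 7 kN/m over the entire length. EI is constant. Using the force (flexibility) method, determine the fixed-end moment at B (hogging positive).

M_B = 66.29 kN·m

Take the two fixed-end moments M_A, M_B as redundants; the released structure is the simple span AB.
On the primary (simply-supported) span, the end slopes from the loading are:
  at A: point load 69.8 at a = 3.33: Pab(L + b)/(6LEI) = 86.3/EI
  at B: point load 69.8 at a = 3.33: Pab(L + a)/(6LEI) = 107.8/EI
  at A: UDL 7: wL³/(24EI) = 36.46/EI
  at B: UDL 7: wL³/(24EI) = 36.46/EI
  θ_A0 = 122.8/EI,  θ_B0 = 144.2/EI
Flexibility coefficients: a unit moment at one end gives L/(3EI) there and L/(6EI) at the far end, so f₁₁ = f₂₂ = 1.667/EI and f₁₂ = f₂₁ = 0.8333/EI.
Compatibility — zero rotation at each built-in end:
  1.667 M_A + 0.8333 M_B = 122.8
  0.8333 M_A + 1.667 M_B = 144.2
Solving the pair gives M_A = 40.51 kN·m and M_B = 66.29 kN·m (hogging).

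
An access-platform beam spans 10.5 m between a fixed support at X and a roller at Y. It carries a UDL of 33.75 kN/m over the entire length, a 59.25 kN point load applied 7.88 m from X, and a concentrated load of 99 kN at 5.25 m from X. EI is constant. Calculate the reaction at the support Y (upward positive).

Choose R_Y as the redundant. The primary structure is the cantilever fixed at X.
Deflection at Y on the released cantilever, summing each load's contribution:
  UDL 33.75: wL⁴/(8EI) = 51279/EI
  point load 59.25 at a = 7.88: Pa²(3L − a)/(6EI) = 14483/EI
  point load 99 at a = 5.25: Pa²(3L − a)/(6EI) = 11938/EI
  δ_0 = 77701/EI
Flexibility coefficient — unit upward force at Y: δ_{YY} = L³/(3EI) = 385.9/EI.
The prop prevents deflection at Y: R_Y = δ_0/δ_{YY} = 77701/385.9 = 201.4 kN.

R_Y = 201.4 kN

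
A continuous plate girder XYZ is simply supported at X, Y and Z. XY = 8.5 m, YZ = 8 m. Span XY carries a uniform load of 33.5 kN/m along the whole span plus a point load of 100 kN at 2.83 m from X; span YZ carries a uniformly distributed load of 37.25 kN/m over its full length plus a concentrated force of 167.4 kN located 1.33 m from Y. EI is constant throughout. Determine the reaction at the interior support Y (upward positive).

Release continuity at Y by inserting a hinge; the redundant is the internal moment M_Y. The primary structure is two simply-supported spans XY and YZ.
Rotations at Y on the released spans (each span's end-slope, ×1/EI):
  span XY: UDL 33.5: wL³/(24EI) = 857.2/EI
  span XY: point load 100 at a = 2.83: Pab(L + a)/(6LEI) = 356.5/EI
  span YZ: UDL 37.25: wL³/(24EI) = 794.7/EI
  span YZ: point load 167.4 at a = 1.33: Pab(L + b)/(6LEI) = 453.9/EI
  relative rotation θ_0 = (1214 + 1249)/EI = 2462/EI
A unit hogging moment at Y produces rotation L₁/(3EI) + L₂/(3EI) = 5.5/EI.
Compatibility: M_Y·(L₁+L₂)/(3EI) = θ_0, giving M_Y = 447.7 kN·m (hogging).
Span XY, ΣM about X with M_Y applied at Y: R_Y^{XY}·8.5 = 1493 + 447.7, so R_Y^{XY} = 228.3 kN and R_X = 384.8 − 228.3 = 156.4 kN.
Span YZ, ΣM about Z: R_Y^{YZ}·8 = 2309 + 447.7, so R_Y^{YZ} = 344.5 kN and R_Z = 465.4 − 344.5 = 120.9 kN.
R_Y = 228.3 + 344.5 = 572.9 kN.

R_Y = 572.9 kN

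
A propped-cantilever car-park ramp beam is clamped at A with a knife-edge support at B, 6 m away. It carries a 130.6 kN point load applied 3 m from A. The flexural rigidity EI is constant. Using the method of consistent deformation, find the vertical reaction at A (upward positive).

R_A = 89.79 kN

Take the reaction at B as the redundant and release it; the primary structure is a cantilever fixed at A.
Free-end deflection of the primary structure under the applied loading (downward +):
  point load 130.6 at a = 3: Pa²(3L − a)/(6EI) = 2938/EI
Flexibility coefficient — unit upward force at B: δ_{BB} = L³/(3EI) = 72/EI.
Compatibility at B: δ_0 − R_B·δ_{BB} = 0, so R_B = 2938/72 = 40.81 kN.
Vertical equilibrium: R_A = ΣP − R_B = 130.6 − 40.81 = 89.79 kN.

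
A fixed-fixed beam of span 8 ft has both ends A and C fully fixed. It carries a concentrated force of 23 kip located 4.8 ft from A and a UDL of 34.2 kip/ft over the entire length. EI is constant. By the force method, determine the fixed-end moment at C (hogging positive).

M_C = 208.9 kip·ft

Take the two fixed-end moments M_A, M_C as redundants; the released structure is the simple span AC.
End rotations of the released simple span under the applied load (×1/EI):
  at A: point load 23 at a = 4.8: Pab(L + b)/(6LEI) = 82.43/EI
  at C: point load 23 at a = 4.8: Pab(L + a)/(6LEI) = 94.21/EI
  at A: UDL 34.2: wL³/(24EI) = 729.6/EI
  at C: UDL 34.2: wL³/(24EI) = 729.6/EI
  θ_A0 = 812/EI,  θ_C0 = 823.8/EI
Flexibility coefficients: a unit moment at one end gives L/(3EI) there and L/(6EI) at the far end, so f₁₁ = f₂₂ = 2.667/EI and f₁₂ = f₂₁ = 1.333/EI.
Compatibility — zero rotation at each built-in end:
  2.667 M_A + 1.333 M_C = 812
  1.333 M_A + 2.667 M_C = 823.8
Solving the pair gives M_A = 200.1 kip·ft and M_C = 208.9 kip·ft (hogging).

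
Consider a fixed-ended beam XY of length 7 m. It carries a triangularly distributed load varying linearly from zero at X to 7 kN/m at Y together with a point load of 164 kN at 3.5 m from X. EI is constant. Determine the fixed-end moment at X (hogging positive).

Take the two fixed-end moments M_X, M_Y as redundants; the released structure is the simple span XY.
On the primary (simply-supported) span, the end slopes from the loading are:
  at X: triangular load, peak 7: 7w₀L³/(360EI) = 46.69/EI
  at Y: triangular load, peak 7: w₀L³/(45EI) = 53.36/EI
  at X: point load 164 at a = 3.5: Pab(L + b)/(6LEI) = 502.2/EI
  at Y: point load 164 at a = 3.5: Pab(L + a)/(6LEI) = 502.2/EI
  θ_X0 = 548.9/EI,  θ_Y0 = 555.6/EI
Flexibility coefficients: a unit moment at one end gives L/(3EI) there and L/(6EI) at the far end, so f₁₁ = f₂₂ = 2.333/EI and f₁₂ = f₂₁ = 1.167/EI.
Compatibility — zero rotation at each built-in end:
  2.333 M_X + 1.167 M_Y = 548.9
  1.167 M_X + 2.333 M_Y = 555.6
Solving the pair gives M_X = 154.9 kN·m and M_Y = 160.7 kN·m (hogging).

M_X = 154.9 kN·m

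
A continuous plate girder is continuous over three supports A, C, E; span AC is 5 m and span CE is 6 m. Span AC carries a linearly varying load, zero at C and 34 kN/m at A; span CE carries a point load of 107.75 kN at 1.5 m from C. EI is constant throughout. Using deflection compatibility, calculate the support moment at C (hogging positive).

Release continuity at C by inserting a hinge; the redundant is the internal moment M_C. The primary structure is two simply-supported spans AC and CE.
Discontinuity in slope at C on the released structure — sum the simple-span end rotations:
  span AC: triangular load, peak 34: 7w₀L³/(360EI) = 82.64/EI
  span CE: point load 107.75 at a = 1.5: Pab(L + b)/(6LEI) = 212.1/EI
  relative rotation θ_0 = (82.64 + 212.1)/EI = 294.8/EI
A unit hogging moment at C produces rotation L₁/(3EI) + L₂/(3EI) = 3.667/EI.
Compatibility: M_C·(L₁+L₂)/(3EI) = θ_0, giving M_C = 80.39 kN·m (hogging).

M_C = 80.39 kN·m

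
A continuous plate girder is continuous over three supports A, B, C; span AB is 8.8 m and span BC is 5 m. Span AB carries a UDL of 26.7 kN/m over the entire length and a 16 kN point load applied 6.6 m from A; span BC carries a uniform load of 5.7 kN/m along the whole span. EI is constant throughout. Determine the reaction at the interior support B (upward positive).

Release continuity at B by inserting a hinge; the redundant is the internal moment M_B. The primary structure is two simply-supported spans AB and BC.
Rotations at B on the released spans (each span's end-slope, ×1/EI):
  span AB: UDL 26.7: wL³/(24EI) = 758.1/EI
  span AB: point load 16 at a = 6.6: Pab(L + a)/(6LEI) = 67.76/EI
  span BC: UDL 5.7: wL³/(24EI) = 29.69/EI
  relative rotation θ_0 = (825.9 + 29.69)/EI = 855.6/EI
A unit hogging moment at B produces rotation L₁/(3EI) + L₂/(3EI) = 4.6/EI.
Compatibility: M_B·(L₁+L₂)/(3EI) = θ_0, giving M_B = 186 kN·m (hogging).
Span AB, ΣM about A with M_B applied at B: R_B^{AB}·8.8 = 1139 + 186, so R_B^{AB} = 150.6 kN and R_A = 251 − 150.6 = 100.3 kN.
Span BC, ΣM about C: R_B^{BC}·5 = 71.25 + 186, so R_B^{BC} = 51.45 kN and R_C = 28.5 − 51.45 = -22.95 kN.
R_B = 150.6 + 51.45 = 202.1 kN.

R_B = 202.1 kN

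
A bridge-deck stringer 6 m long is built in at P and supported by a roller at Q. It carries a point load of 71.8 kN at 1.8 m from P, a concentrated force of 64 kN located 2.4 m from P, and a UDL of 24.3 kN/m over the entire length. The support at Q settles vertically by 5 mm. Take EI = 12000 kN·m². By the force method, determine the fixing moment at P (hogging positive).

M_P = 265 kN·m

Release the roller at Q. Primary structure: cantilever fixed at P.
Downward deflection at the released point Q due to the loads:
  point load 71.8 at a = 1.8: Pa²(3L − a)/(6EI) = 628.1/EI
  point load 64 at a = 2.4: Pa²(3L − a)/(6EI) = 958.5/EI
  UDL 24.3: wL⁴/(8EI) = 3937/EI
  δ_0 = 5523/EI
Tip deflection under a unit load at Q: L³/(3EI) = 72/EI.
With EI = 12000 kN·m²: δ_0 = 0.46026 m and δ_{QQ} = 0.006 m/kN.
Compatibility — the beam at Q must follow the support down by 0.005 m: δ_0 − R_Q·δ_{QQ} = 0.005, so R_Q = (0.46026 − 0.005)/0.006 = 75.88 kN.
Moment equilibrium about P: M_P = Σ(load moments about P) − R_Q·L = 720.2 − 75.88×6 = 265 kN·m.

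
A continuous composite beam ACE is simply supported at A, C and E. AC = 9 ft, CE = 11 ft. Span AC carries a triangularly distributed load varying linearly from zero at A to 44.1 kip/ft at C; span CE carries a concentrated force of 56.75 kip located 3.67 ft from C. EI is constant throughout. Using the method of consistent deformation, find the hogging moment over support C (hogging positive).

M_C = 170.8 kip·ft

Release continuity at C by inserting a hinge; the redundant is the internal moment M_C. The primary structure is two simply-supported spans AC and CE.
Rotations at C on the released spans (each span's end-slope, ×1/EI):
  span AC: triangular load, peak 44.1: w₀L³/(45EI) = 714.4/EI
  span CE: point load 56.75 at a = 3.67: Pab(L + b)/(6LEI) = 424/EI
  relative rotation θ_0 = (714.4 + 424)/EI = 1138/EI
A unit hogging moment at C produces rotation L₁/(3EI) + L₂/(3EI) = 6.667/EI.
Slope continuity at C: θ_0 = M_C·6.667/EI, so M_C = 1138/6.667 = 170.8 kip·ft (hogging).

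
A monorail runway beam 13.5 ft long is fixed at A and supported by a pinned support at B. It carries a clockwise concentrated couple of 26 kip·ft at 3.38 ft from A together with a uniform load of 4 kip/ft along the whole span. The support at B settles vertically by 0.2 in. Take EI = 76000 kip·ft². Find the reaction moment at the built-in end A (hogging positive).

M_A = 120.9 kip·ft

Release the roller at B. Primary structure: cantilever fixed at A.
Free-end deflection of the primary structure under the applied loading (downward +):
  clockwise couple 26 at a = 3.38: M₀a(2L − a)/(2EI) = 1038/EI
  UDL 4: wL⁴/(8EI) = 16608/EI
  δ_0 = 17645/EI
Flexibility coefficient — unit upward force at B: δ_{BB} = L³/(3EI) = 820.1/EI.
With EI = 76000 kip·ft²: δ_0 = 0.23218 ft and δ_{BB} = 0.010791 ft/kip.
Compatibility — the beam at B must follow the support down by 0.01667 ft: δ_0 − R_B·δ_{BB} = 0.01667, so R_B = (0.23218 − 0.01667)/0.010791 = 19.97 kip.
Moment equilibrium about A: M_A = Σ(load moments about A) − R_B·L = 390.5 − 19.97×13.5 = 120.9 kip·ft.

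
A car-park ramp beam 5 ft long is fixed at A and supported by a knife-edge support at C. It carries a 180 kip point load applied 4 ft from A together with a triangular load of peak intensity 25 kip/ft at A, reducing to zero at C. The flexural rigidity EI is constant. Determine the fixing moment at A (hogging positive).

Remove the prop at C; the released (primary) structure is a cantilever built in at A.
Deflection at C on the released cantilever, summing each load's contribution:
  point load 180 at a = 4: Pa²(3L − a)/(6EI) = 5280/EI
  triangular load, peak 25 at the fixed end: w₀L⁴/(30EI) = 520.8/EI
  δ_0 = 5801/EI
Flexibility coefficient — unit upward force at C: δ_{CC} = L³/(3EI) = 41.67/EI.
Compatibility at C: δ_0 − R_C·δ_{CC} = 0, so R_C = 5801/41.67 = 139.2 kip.
Moment equilibrium about A: M_A = Σ(load moments about A) − R_C·L = 824.2 − 139.2×5 = 128.1 kip·ft.

M_A = 128.1 kip·ft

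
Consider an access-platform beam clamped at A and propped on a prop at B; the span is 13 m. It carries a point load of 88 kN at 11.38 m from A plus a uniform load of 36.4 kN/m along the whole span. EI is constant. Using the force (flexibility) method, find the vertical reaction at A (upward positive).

R_A = 312.1 kN

Take the reaction at B as the redundant and release it; the primary structure is a cantilever fixed at A.
Primary-structure tip deflection at B by superposition:
  point load 88 at a = 11.38: Pa²(3L − a)/(6EI) = 52461/EI
  UDL 36.4: wL⁴/(8EI) = 129953/EI
  δ_0 = 182414/EI
Flexibility coefficient — unit upward force at B: δ_{BB} = L³/(3EI) = 732.3/EI.
Compatibility at B: δ_0 − R_B·δ_{BB} = 0, so R_B = 182414/732.3 = 249.1 kN.
Vertical equilibrium: R_A = ΣP − R_B = 561.2 − 249.1 = 312.1 kN.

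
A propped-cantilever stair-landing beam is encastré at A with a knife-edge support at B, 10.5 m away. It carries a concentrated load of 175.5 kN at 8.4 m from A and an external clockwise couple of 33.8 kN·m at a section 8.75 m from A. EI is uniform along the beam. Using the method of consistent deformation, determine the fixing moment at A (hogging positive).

M_A = 161.4 kN·m

Choose R_B as the redundant. The primary structure is the cantilever fixed at A.
Downward deflection at the released point B due to the loads:
  point load 175.5 at a = 8.4: Pa²(3L − a)/(6EI) = 47676/EI
  clockwise couple 33.8 at a = 8.75: M₀a(2L − a)/(2EI) = 1811/EI
  δ_0 = 49487/EI
Tip deflection under a unit load at B: L³/(3EI) = 385.9/EI.
The prop prevents deflection at B: R_B = δ_0/δ_{BB} = 49487/385.9 = 128.2 kN.
Moment equilibrium about A: M_A = Σ(load moments about A) − R_B·L = 1508 − 128.2×10.5 = 161.4 kN·m.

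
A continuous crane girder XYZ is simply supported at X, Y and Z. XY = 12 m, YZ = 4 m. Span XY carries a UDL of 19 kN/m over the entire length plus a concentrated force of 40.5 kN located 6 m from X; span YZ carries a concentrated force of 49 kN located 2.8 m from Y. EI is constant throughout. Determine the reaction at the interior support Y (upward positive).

R_Y = 259.5 kN

Insert a hinge at Y; M_Y is the redundant, and each span becomes simply supported.
Discontinuity in slope at Y on the released structure — sum the simple-span end rotations:
  span XY: UDL 19: wL³/(24EI) = 1368/EI
  span XY: point load 40.5 at a = 6: Pab(L + a)/(6LEI) = 364.5/EI
  span YZ: point load 49 at a = 2.8: Pab(L + b)/(6LEI) = 35.67/EI
  relative rotation θ_0 = (1732 + 35.67)/EI = 1768/EI
A unit hogging moment at Y produces rotation L₁/(3EI) + L₂/(3EI) = 5.333/EI.
Slope continuity at Y: θ_0 = M_Y·5.333/EI, so M_Y = 1768/5.333 = 331.5 kN·m (hogging).
Span XY, ΣM about X with M_Y applied at Y: R_Y^{XY}·12 = 1611 + 331.5, so R_Y^{XY} = 161.9 kN and R_X = 268.5 − 161.9 = 106.6 kN.
Span YZ, ΣM about Z: R_Y^{YZ}·4 = 58.8 + 331.5, so R_Y^{YZ} = 97.58 kN and R_Z = 49 − 97.58 = -48.58 kN.
R_Y = 161.9 + 97.58 = 259.5 kN.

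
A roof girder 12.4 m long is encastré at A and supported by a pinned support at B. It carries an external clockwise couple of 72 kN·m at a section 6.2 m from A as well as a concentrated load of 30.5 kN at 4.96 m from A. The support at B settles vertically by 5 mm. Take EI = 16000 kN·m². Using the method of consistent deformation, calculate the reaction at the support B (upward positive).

R_B = 12.75 kN

Choose R_B as the redundant. The primary structure is the cantilever fixed at A.
Downward deflection at the released point B due to the loads:
  clockwise couple 72 at a = 6.2: M₀a(2L − a)/(2EI) = 4152/EI
  point load 30.5 at a = 4.96: Pa²(3L − a)/(6EI) = 4032/EI
  δ_0 = 8183/EI
Flexibility coefficient — unit upward force at B: δ_{BB} = L³/(3EI) = 635.5/EI.
With EI = 16000 kN·m²: δ_0 = 0.51146 m and δ_{BB} = 0.039721 m/kN.
Compatibility — the beam at B must follow the support down by 0.005 m: δ_0 − R_B·δ_{BB} = 0.005, so R_B = (0.51146 − 0.005)/0.039721 = 12.75 kN.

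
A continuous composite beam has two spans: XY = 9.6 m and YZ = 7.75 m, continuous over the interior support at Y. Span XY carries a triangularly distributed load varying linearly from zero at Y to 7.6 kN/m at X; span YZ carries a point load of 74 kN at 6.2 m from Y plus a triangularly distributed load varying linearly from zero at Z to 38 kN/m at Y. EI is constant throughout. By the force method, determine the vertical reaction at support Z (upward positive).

Release continuity at Y by inserting a hinge; the redundant is the internal moment M_Y. The primary structure is two simply-supported spans XY and YZ.
End slopes at the hinge Y, treating each span as simply supported:
  span XY: triangular load, peak 7.6: 7w₀L³/(360EI) = 130.7/EI
  span YZ: point load 74 at a = 6.2: Pab(L + b)/(6LEI) = 142.2/EI
  span YZ: triangular load, peak 38: w₀L³/(45EI) = 393.1/EI
  relative rotation θ_0 = (130.7 + 535.3)/EI = 666/EI
A unit hogging moment at Y produces rotation L₁/(3EI) + L₂/(3EI) = 5.783/EI.
Slope continuity at Y: θ_0 = M_Y·5.783/EI, so M_Y = 666/5.783 = 115.2 kN·m (hogging).
Span YZ, ΣM about Z: R_Y^{YZ}·7.75 = 875.5 + 115.2, so R_Y^{YZ} = 127.8 kN and R_Z = 221.2 − 127.8 = 93.42 kN.

R_Z = 93.42 kN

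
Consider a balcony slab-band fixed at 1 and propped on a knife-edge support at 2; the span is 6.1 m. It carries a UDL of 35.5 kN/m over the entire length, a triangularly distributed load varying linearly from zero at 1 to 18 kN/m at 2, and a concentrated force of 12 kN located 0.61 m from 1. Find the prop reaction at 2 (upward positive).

Remove the prop at 2; the released (primary) structure is a cantilever built in at 1.
Deflection at 2 on the released cantilever, summing each load's contribution:
  UDL 35.5: wL⁴/(8EI) = 6144/EI
  triangular load, peak 18 at the free end: 11w₀L⁴/(120EI) = 2285/EI
  point load 12 at a = 0.61: Pa²(3L − a)/(6EI) = 13.16/EI
  δ_0 = 8442/EI
Flexibility coefficient — unit upward force at 2: δ_{22} = L³/(3EI) = 75.66/EI.
Compatibility at 2: δ_0 − R_2·δ_{22} = 0, so R_2 = 8442/75.66 = 111.6 kN.

R_2 = 111.6 kN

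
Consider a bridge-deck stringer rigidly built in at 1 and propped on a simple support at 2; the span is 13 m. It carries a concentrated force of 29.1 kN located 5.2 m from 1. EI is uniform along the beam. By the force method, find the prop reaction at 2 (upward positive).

R_2 = 6.053 kN

Release the roller at 2. Primary structure: cantilever fixed at 1.
Free-end deflection of the primary structure under the applied loading (downward +):
  point load 29.1 at a = 5.2: Pa²(3L − a)/(6EI) = 4433/EI
Tip deflection under a unit load at 2: L³/(3EI) = 732.3/EI.
The prop prevents deflection at 2: R_2 = δ_0/δ_{22} = 4433/732.3 = 6.053 kN.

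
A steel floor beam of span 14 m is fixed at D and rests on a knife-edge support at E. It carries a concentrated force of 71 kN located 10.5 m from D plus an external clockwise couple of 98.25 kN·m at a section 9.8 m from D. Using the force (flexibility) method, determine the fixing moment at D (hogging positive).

M_D = 80.62 kN·m

Choose R_E as the redundant. The primary structure is the cantilever fixed at D.
Downward deflection at the released point E due to the loads:
  point load 71 at a = 10.5: Pa²(3L − a)/(6EI) = 41096/EI
  clockwise couple 98.25 at a = 9.8: M₀a(2L − a)/(2EI) = 8762/EI
  δ_0 = 49858/EI
Tip deflection under a unit load at E: L³/(3EI) = 914.7/EI.
Compatibility at E: δ_0 − R_E·δ_{EE} = 0, so R_E = 49858/914.7 = 54.51 kN.
Moment equilibrium about D: M_D = Σ(load moments about D) − R_E·L = 843.8 − 54.51×14 = 80.62 kN·m.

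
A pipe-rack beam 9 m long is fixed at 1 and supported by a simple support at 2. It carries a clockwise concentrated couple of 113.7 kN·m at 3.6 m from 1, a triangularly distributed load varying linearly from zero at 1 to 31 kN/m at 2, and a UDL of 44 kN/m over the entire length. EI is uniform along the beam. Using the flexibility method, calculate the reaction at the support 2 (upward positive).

Remove the prop at 2; the released (primary) structure is a cantilever built in at 1.
Free-end deflection of the primary structure under the applied loading (downward +):
  clockwise couple 113.7 at a = 3.6: M₀a(2L − a)/(2EI) = 2947/EI
  triangular load, peak 31 at the free end: 11w₀L⁴/(120EI) = 18644/EI
  UDL 44: wL⁴/(8EI) = 36086/EI
  δ_0 = 57677/EI
Flexibility coefficient — unit upward force at 2: δ_{22} = L³/(3EI) = 243/EI.
The prop prevents deflection at 2: R_2 = δ_0/δ_{22} = 57677/243 = 237.4 kN.

R_2 = 237.4 kN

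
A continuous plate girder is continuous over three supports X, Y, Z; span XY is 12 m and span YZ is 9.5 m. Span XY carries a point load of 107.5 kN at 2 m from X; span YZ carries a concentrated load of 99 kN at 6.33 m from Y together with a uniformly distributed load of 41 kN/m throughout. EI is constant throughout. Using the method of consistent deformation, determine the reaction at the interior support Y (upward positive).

Insert a hinge at Y; M_Y is the redundant, and each span becomes simply supported.
Discontinuity in slope at Y on the released structure — sum the simple-span end rotations:
  span XY: point load 107.5 at a = 2: Pab(L + a)/(6LEI) = 418.1/EI
  span YZ: point load 99 at a = 6.33: Pab(L + b)/(6LEI) = 441.6/EI
  span YZ: UDL 41: wL³/(24EI) = 1465/EI
  relative rotation θ_0 = (418.1 + 1906)/EI = 2324/EI
A unit hogging moment at Y produces rotation L₁/(3EI) + L₂/(3EI) = 7.167/EI.
Compatibility: M_Y·(L₁+L₂)/(3EI) = θ_0, giving M_Y = 324.3 kN·m (hogging).
Span XY, ΣM about X with M_Y applied at Y: R_Y^{XY}·12 = 215 + 324.3, so R_Y^{XY} = 44.94 kN and R_X = 107.5 − 44.94 = 62.56 kN.
Span YZ, ΣM about Z: R_Y^{YZ}·9.5 = 2164 + 324.3, so R_Y^{YZ} = 261.9 kN and R_Z = 488.5 − 261.9 = 226.6 kN.
R_Y = 44.94 + 261.9 = 306.9 kN.

R_Y = 306.9 kN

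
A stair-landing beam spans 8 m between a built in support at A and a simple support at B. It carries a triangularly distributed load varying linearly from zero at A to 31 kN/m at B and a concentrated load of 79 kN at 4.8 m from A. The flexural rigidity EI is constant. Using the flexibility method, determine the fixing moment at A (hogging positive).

M_A = 221.9 kN·m

Choose R_B as the redundant. The primary structure is the cantilever fixed at A.
Deflection at B on the released cantilever, summing each load's contribution:
  triangular load, peak 31 at the free end: 11w₀L⁴/(120EI) = 11639/EI
  point load 79 at a = 4.8: Pa²(3L − a)/(6EI) = 5825/EI
  δ_0 = 17464/EI
Tip deflection under a unit load at B: L³/(3EI) = 170.7/EI.
The prop prevents deflection at B: R_B = δ_0/δ_{BB} = 17464/170.7 = 102.3 kN.
Moment equilibrium about A: M_A = Σ(load moments about A) − R_B·L = 1041 − 102.3×8 = 221.9 kN·m.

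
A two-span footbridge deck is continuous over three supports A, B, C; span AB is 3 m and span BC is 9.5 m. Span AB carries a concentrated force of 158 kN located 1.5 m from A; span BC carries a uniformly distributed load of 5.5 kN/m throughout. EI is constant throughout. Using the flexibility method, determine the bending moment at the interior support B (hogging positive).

M_B = 68.49 kN·m

Release continuity at B by inserting a hinge; the redundant is the internal moment M_B. The primary structure is two simply-supported spans AB and BC.
Rotations at B on the released spans (each span's end-slope, ×1/EI):
  span AB: point load 158 at a = 1.5: Pab(L + a)/(6LEI) = 88.88/EI
  span BC: UDL 5.5: wL³/(24EI) = 196.5/EI
  relative rotation θ_0 = (88.88 + 196.5)/EI = 285.4/EI
A unit hogging moment at B produces rotation L₁/(3EI) + L₂/(3EI) = 4.167/EI.
Slope continuity at B: θ_0 = M_B·4.167/EI, so M_B = 285.4/4.167 = 68.49 kN·m (hogging).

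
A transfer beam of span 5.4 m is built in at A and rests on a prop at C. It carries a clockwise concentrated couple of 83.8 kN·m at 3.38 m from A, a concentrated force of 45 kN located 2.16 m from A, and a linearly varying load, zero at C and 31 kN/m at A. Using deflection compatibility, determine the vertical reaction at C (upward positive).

Choose R_C as the redundant. The primary structure is the cantilever fixed at A.
Primary-structure tip deflection at C by superposition:
  clockwise couple 83.8 at a = 3.38: M₀a(2L − a)/(2EI) = 1051/EI
  point load 45 at a = 2.16: Pa²(3L − a)/(6EI) = 491.3/EI
  triangular load, peak 31 at the fixed end: w₀L⁴/(30EI) = 878.6/EI
  δ_0 = 2421/EI
Tip deflection under a unit load at C: L³/(3EI) = 52.49/EI.
Compatibility at C: δ_0 − R_C·δ_{CC} = 0, so R_C = 2421/52.49 = 46.12 kN.

R_C = 46.12 kN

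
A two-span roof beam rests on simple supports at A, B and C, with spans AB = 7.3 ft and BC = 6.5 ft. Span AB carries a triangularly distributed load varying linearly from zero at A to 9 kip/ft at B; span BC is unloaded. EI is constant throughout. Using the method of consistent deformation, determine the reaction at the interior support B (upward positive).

R_B = 26.82 kip

Insert a hinge at B; M_B is the redundant, and each span becomes simply supported.
End slopes at the hinge B, treating each span as simply supported:
  span AB: triangular load, peak 9: w₀L³/(45EI) = 77.8/EI
  relative rotation θ_0 = (77.8 + 0)/EI = 77.8/EI
A unit hogging moment at B produces rotation L₁/(3EI) + L₂/(3EI) = 4.6/EI.
Compatibility: M_B·(L₁+L₂)/(3EI) = θ_0, giving M_B = 16.91 kip·ft (hogging).
Span AB, ΣM about A with M_B applied at B: R_B^{AB}·7.3 = 159.9 + 16.91, so R_B^{AB} = 24.22 kip and R_A = 32.85 − 24.22 = 8.633 kip.
Span BC, ΣM about C: R_B^{BC}·6.5 = 0 + 16.91, so R_B^{BC} = 2.602 kip and R_C = 0 − 2.602 = -2.602 kip.
R_B = 24.22 + 2.602 = 26.82 kip.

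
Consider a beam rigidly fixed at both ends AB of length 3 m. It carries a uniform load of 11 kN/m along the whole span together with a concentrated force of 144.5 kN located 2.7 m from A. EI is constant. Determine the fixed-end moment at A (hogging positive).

Take the two fixed-end moments M_A, M_B as redundants; the released structure is the simple span AB.
End rotations of the released simple span under the applied load (×1/EI):
  at A: UDL 11: wL³/(24EI) = 12.38/EI
  at B: UDL 11: wL³/(24EI) = 12.38/EI
  at A: point load 144.5 at a = 2.7: Pab(L + b)/(6LEI) = 21.46/EI
  at B: point load 144.5 at a = 2.7: Pab(L + a)/(6LEI) = 37.06/EI
  θ_A0 = 33.83/EI,  θ_B0 = 49.44/EI
Flexibility coefficients: a unit moment at one end gives L/(3EI) there and L/(6EI) at the far end, so f₁₁ = f₂₂ = 1/EI and f₁₂ = f₂₁ = 0.5/EI.
Compatibility — zero rotation at each built-in end:
  1 M_A + 0.5 M_B = 33.83
  0.5 M_A + 1 M_B = 49.44
Solving the pair gives M_A = 12.15 kN·m and M_B = 43.36 kN·m (hogging).

M_A = 12.15 kN·m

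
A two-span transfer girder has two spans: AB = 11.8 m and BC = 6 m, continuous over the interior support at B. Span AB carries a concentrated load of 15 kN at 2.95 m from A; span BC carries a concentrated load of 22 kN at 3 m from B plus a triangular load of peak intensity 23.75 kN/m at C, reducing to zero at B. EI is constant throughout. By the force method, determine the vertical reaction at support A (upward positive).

Take M_B as the redundant. Released structure: two simple spans AB and BC with a hinge at B.
Discontinuity in slope at B on the released structure — sum the simple-span end rotations:
  span AB: point load 15 at a = 2.95: Pab(L + a)/(6LEI) = 81.59/EI
  span BC: point load 22 at a = 3: Pab(L + b)/(6LEI) = 49.5/EI
  span BC: triangular load, peak 23.75: 7w₀L³/(360EI) = 99.75/EI
  relative rotation θ_0 = (81.59 + 149.2)/EI = 230.8/EI
A unit hogging moment at B produces rotation L₁/(3EI) + L₂/(3EI) = 5.933/EI.
Slope continuity at B: θ_0 = M_B·5.933/EI, so M_B = 230.8/5.933 = 38.9 kN·m (hogging).
Span AB, ΣM about A with M_B applied at B: R_B^{AB}·11.8 = 44.25 + 38.9, so R_B^{AB} = 7.047 kN and R_A = 15 − 7.047 = 7.953 kN.

R_A = 7.953 kN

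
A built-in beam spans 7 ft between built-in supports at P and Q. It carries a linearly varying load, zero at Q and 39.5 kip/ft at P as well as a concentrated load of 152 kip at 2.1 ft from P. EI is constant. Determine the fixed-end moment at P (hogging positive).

M_P = 253.2 kip·ft

Release both end moments; the primary structure is a simply-supported span PQ with redundants M_P and M_Q.
Simple-span end rotations at P and Q under the given loads:
  at P: triangular load, peak 39.5: w₀L³/(45EI) = 301.1/EI
  at Q: triangular load, peak 39.5: 7w₀L³/(360EI) = 263.4/EI
  at P: point load 152 at a = 2.1: Pab(L + b)/(6LEI) = 443.2/EI
  at Q: point load 152 at a = 2.1: Pab(L + a)/(6LEI) = 338.9/EI
  θ_P0 = 744.2/EI,  θ_Q0 = 602.3/EI
Flexibility coefficients: a unit moment at one end gives L/(3EI) there and L/(6EI) at the far end, so f₁₁ = f₂₂ = 2.333/EI and f₁₂ = f₂₁ = 1.167/EI.
Compatibility — zero rotation at each built-in end:
  2.333 M_P + 1.167 M_Q = 744.2
  1.167 M_P + 2.333 M_Q = 602.3
Solving the pair gives M_P = 253.2 kip·ft and M_Q = 131.5 kip·ft (hogging).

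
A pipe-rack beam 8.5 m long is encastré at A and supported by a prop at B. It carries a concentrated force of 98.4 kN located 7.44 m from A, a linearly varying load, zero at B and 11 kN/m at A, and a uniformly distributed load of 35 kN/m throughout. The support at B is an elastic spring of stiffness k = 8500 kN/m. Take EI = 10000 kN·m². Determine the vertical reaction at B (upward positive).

Release the roller at B. Primary structure: cantilever fixed at A.
Free-end deflection of the primary structure under the applied loading (downward +):
  point load 98.4 at a = 7.44: Pa²(3L − a)/(6EI) = 16395/EI
  triangular load, peak 11 at the fixed end: w₀L⁴/(30EI) = 1914/EI
  UDL 35: wL⁴/(8EI) = 22838/EI
  δ_0 = 41147/EI
Tip deflection under a unit load at B: L³/(3EI) = 204.7/EI.
With EI = 10000 kN·m²: δ_0 = 4.1147 m and δ_{BB} = 0.020471 m/kN.
Compatibility — the spring shortens by R_B/k under the reaction it provides: δ_0 − R_B·δ_{BB} = R_B/k. With 1/k = 0.000118 m/kN, R_B = δ_0 / (δ_{BB} + 1/k) = 4.1147 / (0.020471 + 0.000118) = 199.9 kN.

R_B = 199.9 kN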